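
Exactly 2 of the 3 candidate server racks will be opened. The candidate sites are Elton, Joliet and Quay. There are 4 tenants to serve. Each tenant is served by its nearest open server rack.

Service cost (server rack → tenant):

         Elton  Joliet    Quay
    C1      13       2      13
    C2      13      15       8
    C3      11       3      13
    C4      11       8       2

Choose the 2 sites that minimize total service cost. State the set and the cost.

With exactly 2 open, each tenant uses its cheapest among the chosen.
{Joliet, Quay}: C1→Joliet 2, C2→Quay 8, C3→Joliet 3, C4→Quay 2. Service cost 15.
{Elton, Joliet}: service cost 26
{Elton, Quay}: service cost 34
Among all 3 size-2 choices, {Joliet, Quay} is lowest.

Choose Joliet and Quay; total service cost 15.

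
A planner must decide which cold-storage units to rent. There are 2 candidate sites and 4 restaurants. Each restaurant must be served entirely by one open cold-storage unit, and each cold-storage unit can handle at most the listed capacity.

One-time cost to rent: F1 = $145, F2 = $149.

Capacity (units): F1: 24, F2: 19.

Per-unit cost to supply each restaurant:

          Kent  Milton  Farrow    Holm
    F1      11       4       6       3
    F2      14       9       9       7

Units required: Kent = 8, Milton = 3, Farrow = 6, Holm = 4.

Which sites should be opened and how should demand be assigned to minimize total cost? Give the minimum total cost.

Minimum total cost: 293

Open {F1}: Kent→F1 11·8=88, Milton→F1 4·3=12, Farrow→F1 6·6=36, Holm→F1 3·4=12.
Loads: F1 carries 21/24. Service 148; fixed 145; total 293.
Next best feasible plan costs 442.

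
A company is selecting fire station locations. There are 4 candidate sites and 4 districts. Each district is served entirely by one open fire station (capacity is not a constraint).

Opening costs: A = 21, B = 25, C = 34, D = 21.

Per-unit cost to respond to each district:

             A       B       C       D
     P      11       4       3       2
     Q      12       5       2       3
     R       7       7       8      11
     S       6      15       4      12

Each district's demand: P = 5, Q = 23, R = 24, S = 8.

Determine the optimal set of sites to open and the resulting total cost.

For any fixed open set, each district goes to its cheapest open site; total = fixed + service.
{A, C}: P→C 3·5=15, Q→C 2·23=46, R→A 7·24=168, S→C 4·8=32. Service 261; fixed 55; total 316.
{C}: service 285 + fixed 34 = 319
{B, C}: service 261 + fixed 59 = 320
{A, B, C, D}: service 256 + fixed 101 = 357
(All 15 nonempty subsets were checked; A and C is lowest.)

Open A and C; minimum total cost 316.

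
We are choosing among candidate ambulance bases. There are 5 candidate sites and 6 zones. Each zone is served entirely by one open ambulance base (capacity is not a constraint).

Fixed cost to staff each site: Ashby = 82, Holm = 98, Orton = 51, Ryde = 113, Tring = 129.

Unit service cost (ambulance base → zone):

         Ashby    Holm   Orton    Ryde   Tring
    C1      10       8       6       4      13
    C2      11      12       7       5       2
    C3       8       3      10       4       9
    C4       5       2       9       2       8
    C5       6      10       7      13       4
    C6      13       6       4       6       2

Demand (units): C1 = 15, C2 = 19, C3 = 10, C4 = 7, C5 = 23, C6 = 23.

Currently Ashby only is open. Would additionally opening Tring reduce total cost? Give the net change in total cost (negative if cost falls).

Yes — net change −341 (cost falls by 341).

Current service cost with {Ashby}: 911.
Adding Tring: each zone re-picks its cheapest; new service cost 441, saving 470.
Extra fixed cost: 129. Net change = 129 − 470 = -341.
(Totals: 993 → 652.)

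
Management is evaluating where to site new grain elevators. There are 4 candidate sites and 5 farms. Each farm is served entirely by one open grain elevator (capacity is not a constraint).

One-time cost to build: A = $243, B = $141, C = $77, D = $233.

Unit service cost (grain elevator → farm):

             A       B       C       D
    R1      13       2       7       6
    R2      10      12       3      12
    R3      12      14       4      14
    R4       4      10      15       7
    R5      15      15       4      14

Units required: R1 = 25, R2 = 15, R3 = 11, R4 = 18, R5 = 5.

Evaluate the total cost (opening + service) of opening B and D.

Total cost: 954

Each farm is assigned to its cheapest site among the open ones.
{B, D}: R1→B 2·25=50, R2→B 12·15=180, R3→B 14·11=154, R4→D 7·18=126, R5→D 14·5=70. Service 580; fixed 374; total 954.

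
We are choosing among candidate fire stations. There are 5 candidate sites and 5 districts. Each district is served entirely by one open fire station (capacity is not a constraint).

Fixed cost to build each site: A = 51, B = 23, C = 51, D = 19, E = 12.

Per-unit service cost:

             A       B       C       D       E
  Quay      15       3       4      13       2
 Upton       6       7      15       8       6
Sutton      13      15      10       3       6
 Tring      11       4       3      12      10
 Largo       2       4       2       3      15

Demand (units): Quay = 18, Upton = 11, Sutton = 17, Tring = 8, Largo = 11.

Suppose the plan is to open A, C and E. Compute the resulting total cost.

Total cost: 364

Each district is assigned to its cheapest site among the open ones.
{A, C, E}: Quay→E 2·18=36, Upton→A 6·11=66, Sutton→E 6·17=102, Tring→C 3·8=24, Largo→A 2·11=22. Service 250; fixed 114; total 364.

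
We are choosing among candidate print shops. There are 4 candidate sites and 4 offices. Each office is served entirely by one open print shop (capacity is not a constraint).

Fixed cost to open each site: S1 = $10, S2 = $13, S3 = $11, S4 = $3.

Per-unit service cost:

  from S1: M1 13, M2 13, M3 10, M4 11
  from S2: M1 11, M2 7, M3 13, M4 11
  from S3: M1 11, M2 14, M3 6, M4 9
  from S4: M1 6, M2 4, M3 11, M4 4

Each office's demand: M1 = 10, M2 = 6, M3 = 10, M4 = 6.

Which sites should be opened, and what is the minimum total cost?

Open S3 and S4; minimum total cost 182.

For any fixed open set, each office goes to its cheapest open site; total = fixed + service.
{S3, S4}: M1→S4 6·10=60, M2→S4 4·6=24, M3→S3 6·10=60, M4→S4 4·6=24. Service 168; fixed 14; total 182.
{S1, S3, S4}: service 168 + fixed 24 = 192
{S2, S3, S4}: service 168 + fixed 27 = 195
{S1, S2, S3, S4}: M1→S4 6·10=60, M2→S4 4·6=24, M3→S3 6·10=60, M4→S4 4·6=24. Service 168; fixed 37; total 205.
No other subset beats 182.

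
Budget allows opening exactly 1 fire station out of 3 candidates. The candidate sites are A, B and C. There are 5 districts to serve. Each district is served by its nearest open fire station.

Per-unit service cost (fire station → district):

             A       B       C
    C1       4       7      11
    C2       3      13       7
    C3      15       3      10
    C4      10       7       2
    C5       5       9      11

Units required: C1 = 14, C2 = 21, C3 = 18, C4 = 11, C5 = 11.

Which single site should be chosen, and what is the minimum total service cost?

With exactly 1 open, each district uses its cheapest among the chosen.
{A}: C1→A 4·14=56, C2→A 3·21=63, C3→A 15·18=270, C4→A 10·11=110, C5→A 5·11=55. Service cost 554.
{B}: service cost 601
{C}: service cost 624
Among all 3 size-1 choices, {A} is lowest.

Choose A only; total service cost 554.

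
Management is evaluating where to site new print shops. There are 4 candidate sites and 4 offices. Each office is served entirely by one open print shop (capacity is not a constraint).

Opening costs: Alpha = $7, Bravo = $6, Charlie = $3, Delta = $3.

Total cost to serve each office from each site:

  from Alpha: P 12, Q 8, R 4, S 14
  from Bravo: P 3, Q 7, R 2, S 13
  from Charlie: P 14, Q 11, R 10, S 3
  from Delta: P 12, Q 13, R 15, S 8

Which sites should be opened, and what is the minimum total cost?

Open Bravo and Charlie; minimum total cost 24.

For any fixed open set, each office goes to its cheapest open site; total = fixed + service.
{Bravo, Charlie}: P→Bravo 3, Q→Bravo 7, R→Bravo 2, S→Charlie 3. Service 15; fixed 9; total 24.
{Bravo, Charlie, Delta}: P→Bravo 3, Q→Bravo 7, R→Bravo 2, S→Charlie 3. Service 15; fixed 12; total 27.
{Bravo, Delta}: P→Bravo 3, Q→Bravo 7, R→Bravo 2, S→Delta 8. Service 20; fixed 9; total 29.
{Alpha, Bravo, Charlie, Delta}: P→Bravo 3, Q→Bravo 7, R→Bravo 2, S→Charlie 3. Service 15; fixed 19; total 34.
(All 15 nonempty subsets were checked; Bravo and Charlie is lowest.)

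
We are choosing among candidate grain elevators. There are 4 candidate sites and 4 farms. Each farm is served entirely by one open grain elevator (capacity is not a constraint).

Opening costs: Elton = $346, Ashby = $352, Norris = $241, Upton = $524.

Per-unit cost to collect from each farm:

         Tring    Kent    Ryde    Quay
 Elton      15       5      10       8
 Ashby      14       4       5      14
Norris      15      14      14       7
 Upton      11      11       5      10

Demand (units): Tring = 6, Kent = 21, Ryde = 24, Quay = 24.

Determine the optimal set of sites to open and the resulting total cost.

Open Elton only; minimum total cost 973.

For any fixed open set, each farm goes to its cheapest open site; total = fixed + service.
{Elton}: Tring→Elton 15·6=90, Kent→Elton 5·21=105, Ryde→Elton 10·24=240, Quay→Elton 8·24=192. Service 627; fixed 346; total 973.
{Ashby}: service 624 + fixed 352 = 976
{Ashby, Norris}: Tring→Ashby 14·6=84, Kent→Ashby 4·21=84, Ryde→Ashby 5·24=120, Quay→Norris 7·24=168. Service 456; fixed 593; total 1049.
{Elton, Ashby, Norris, Upton}: service 438 + fixed 1463 = 1901
(All 15 nonempty subsets were checked; Elton only is lowest.)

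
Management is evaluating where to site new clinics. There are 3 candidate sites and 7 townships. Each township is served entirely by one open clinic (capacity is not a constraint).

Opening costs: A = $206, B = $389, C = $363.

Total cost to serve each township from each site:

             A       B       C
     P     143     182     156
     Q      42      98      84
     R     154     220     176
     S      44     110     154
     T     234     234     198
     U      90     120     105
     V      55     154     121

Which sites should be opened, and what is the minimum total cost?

For any fixed open set, each township goes to its cheapest open site; total = fixed + service.
{A}: P→A 143, Q→A 42, R→A 154, S→A 44, T→A 234, U→A 90, V→A 55. Service 762; fixed 206; total 968.
{A, C}: P→A 143, Q→A 42, R→A 154, S→A 44, T→C 198, U→A 90, V→A 55. Service 726; fixed 569; total 1295.
{A, B}: service 762 + fixed 595 = 1357
{A, B, C}: service 726 + fixed 958 = 1684
No other subset beats 968.

Open A only; minimum total cost 968.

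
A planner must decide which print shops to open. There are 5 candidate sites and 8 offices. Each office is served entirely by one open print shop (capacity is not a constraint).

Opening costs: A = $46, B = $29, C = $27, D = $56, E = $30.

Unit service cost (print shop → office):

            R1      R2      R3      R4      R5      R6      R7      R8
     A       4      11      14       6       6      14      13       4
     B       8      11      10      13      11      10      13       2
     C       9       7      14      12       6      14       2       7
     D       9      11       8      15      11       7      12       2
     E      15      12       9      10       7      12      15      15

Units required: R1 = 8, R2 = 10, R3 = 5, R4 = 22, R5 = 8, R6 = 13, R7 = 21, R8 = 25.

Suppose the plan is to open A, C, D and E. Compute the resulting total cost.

Each office is assigned to its cheapest site among the open ones.
{A, C, D, E}: R1→A 4·8=32, R2→C 7·10=70, R3→D 8·5=40, R4→A 6·22=132, R5→A 6·8=48, R6→D 7·13=91, R7→C 2·21=42, R8→D 2·25=50. Service 505; fixed 159; total 664.

Total cost: 664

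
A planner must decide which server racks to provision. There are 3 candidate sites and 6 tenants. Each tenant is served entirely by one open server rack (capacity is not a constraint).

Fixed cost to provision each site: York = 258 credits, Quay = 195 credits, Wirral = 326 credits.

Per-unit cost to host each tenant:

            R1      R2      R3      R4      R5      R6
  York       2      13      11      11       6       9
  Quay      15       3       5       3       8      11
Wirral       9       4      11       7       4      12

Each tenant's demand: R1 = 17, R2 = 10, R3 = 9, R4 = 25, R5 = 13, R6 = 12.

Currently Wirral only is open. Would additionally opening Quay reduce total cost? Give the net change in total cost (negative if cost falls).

Current service cost with {Wirral}: 663.
Adding Quay: each tenant re-picks its cheapest; new service cost 487, saving 176.
Extra fixed cost: 195. Net change = 195 − 176 = 19.
(Totals: 989 → 1008.)

No — net change +19 (cost rises by 19).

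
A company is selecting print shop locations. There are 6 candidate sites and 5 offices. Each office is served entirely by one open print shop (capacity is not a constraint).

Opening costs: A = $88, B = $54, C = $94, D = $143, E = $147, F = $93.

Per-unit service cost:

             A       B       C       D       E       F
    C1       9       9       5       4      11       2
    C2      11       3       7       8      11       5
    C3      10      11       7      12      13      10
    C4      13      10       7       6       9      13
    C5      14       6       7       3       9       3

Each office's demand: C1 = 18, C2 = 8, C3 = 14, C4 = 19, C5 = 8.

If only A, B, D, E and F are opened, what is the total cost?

Each office is assigned to its cheapest site among the open ones.
{A, B, D, E, F}: C1→F 2·18=36, C2→B 3·8=24, C3→A 10·14=140, C4→D 6·19=114, C5→D 3·8=24. Service 338; fixed 525; total 863.

Total cost: 863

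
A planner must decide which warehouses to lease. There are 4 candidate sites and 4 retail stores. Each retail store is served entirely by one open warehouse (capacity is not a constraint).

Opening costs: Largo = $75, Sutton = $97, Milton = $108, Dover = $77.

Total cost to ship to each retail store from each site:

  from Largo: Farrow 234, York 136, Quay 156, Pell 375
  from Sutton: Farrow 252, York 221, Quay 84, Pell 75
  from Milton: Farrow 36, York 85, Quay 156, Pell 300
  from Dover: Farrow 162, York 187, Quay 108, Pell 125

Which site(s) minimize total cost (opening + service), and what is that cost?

For any fixed open set, each retail store goes to its cheapest open site; total = fixed + service.
{Sutton, Milton}: Farrow→Milton 36, York→Milton 85, Quay→Sutton 84, Pell→Sutton 75. Service 280; fixed 205; total 485.
{Milton, Dover}: service 354 + fixed 185 = 539
{Largo, Sutton, Milton}: Farrow→Milton 36, York→Milton 85, Quay→Sutton 84, Pell→Sutton 75. Service 280; fixed 280; total 560.
{Largo, Sutton, Milton, Dover}: service 280 + fixed 357 = 637
No other subset beats 485.

Open Sutton and Milton; minimum total cost 485.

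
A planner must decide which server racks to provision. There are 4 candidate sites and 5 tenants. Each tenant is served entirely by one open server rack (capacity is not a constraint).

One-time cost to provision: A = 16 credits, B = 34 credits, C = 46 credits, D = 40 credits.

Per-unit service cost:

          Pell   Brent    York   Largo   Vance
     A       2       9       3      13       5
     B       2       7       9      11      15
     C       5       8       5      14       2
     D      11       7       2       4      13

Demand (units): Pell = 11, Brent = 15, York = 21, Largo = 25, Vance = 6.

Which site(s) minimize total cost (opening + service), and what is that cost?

Open A and D; minimum total cost 355.

For any fixed open set, each tenant goes to its cheapest open site; total = fixed + service.
{A, D}: Pell→A 2·11=22, Brent→D 7·15=105, York→D 2·21=42, Largo→D 4·25=100, Vance→A 5·6=30. Service 299; fixed 56; total 355.
{A, C, D}: service 281 + fixed 102 = 383
{A, B, D}: Pell→A 2·11=22, Brent→B 7·15=105, York→D 2·21=42, Largo→D 4·25=100, Vance→A 5·6=30. Service 299; fixed 90; total 389.
{A, B, C, D}: Pell→A 2·11=22, Brent→B 7·15=105, York→D 2·21=42, Largo→D 4·25=100, Vance→C 2·6=12. Service 281; fixed 136; total 417.
No other subset beats 355.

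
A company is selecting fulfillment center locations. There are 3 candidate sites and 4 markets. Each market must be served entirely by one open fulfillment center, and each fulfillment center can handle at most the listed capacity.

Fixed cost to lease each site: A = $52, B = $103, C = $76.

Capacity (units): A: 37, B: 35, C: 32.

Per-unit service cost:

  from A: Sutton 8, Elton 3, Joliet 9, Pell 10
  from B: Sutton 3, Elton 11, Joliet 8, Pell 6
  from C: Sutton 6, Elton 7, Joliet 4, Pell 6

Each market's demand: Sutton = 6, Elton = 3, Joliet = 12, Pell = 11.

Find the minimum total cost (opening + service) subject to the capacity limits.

Open {C}: Sutton→C 6·6=36, Elton→C 7·3=21, Joliet→C 4·12=48, Pell→C 6·11=66.
Loads: C carries 32/32. Service 171; fixed 76; total 247.
Next best feasible plan costs 287.

Minimum total cost: 247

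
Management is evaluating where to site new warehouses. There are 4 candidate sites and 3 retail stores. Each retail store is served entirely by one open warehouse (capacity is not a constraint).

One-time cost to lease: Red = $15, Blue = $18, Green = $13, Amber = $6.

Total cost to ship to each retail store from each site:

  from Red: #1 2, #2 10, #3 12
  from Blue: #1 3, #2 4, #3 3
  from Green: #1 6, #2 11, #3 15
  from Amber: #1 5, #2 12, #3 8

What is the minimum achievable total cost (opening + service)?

For any fixed open set, each retail store goes to its cheapest open site; total = fixed + service.
{Blue}: #1→Blue 3, #2→Blue 4, #3→Blue 3. Service 10; fixed 18; total 28.
{Amber}: #1→Amber 5, #2→Amber 12, #3→Amber 8. Service 25; fixed 6; total 31.
{Blue, Amber}: service 10 + fixed 24 = 34
{Red, Blue, Green, Amber}: #1→Red 2, #2→Blue 4, #3→Blue 3. Service 9; fixed 52; total 61.
(All 15 nonempty subsets were checked; Blue only is lowest.)

Minimum total cost: 28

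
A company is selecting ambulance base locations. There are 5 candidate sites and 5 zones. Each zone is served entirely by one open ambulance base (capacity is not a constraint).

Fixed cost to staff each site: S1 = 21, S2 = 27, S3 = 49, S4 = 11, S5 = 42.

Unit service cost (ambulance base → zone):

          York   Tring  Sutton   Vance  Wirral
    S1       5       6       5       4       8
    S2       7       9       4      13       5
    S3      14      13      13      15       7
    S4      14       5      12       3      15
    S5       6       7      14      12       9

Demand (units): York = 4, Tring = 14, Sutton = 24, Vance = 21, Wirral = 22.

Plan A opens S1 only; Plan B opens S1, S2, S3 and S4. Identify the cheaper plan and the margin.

Plan A: {S1}: York→S1 5·4=20, Tring→S1 6·14=84, Sutton→S1 5·24=120, Vance→S1 4·21=84, Wirral→S1 8·22=176. Service 484; fixed 21; total 505.
Plan B: {S1, S2, S3, S4}: York→S1 5·4=20, Tring→S4 5·14=70, Sutton→S2 4·24=96, Vance→S4 3·21=63, Wirral→S2 5·22=110. Service 359; fixed 108; total 467.
Difference: |505 − 467| = 38.

Plan B is cheaper by 38.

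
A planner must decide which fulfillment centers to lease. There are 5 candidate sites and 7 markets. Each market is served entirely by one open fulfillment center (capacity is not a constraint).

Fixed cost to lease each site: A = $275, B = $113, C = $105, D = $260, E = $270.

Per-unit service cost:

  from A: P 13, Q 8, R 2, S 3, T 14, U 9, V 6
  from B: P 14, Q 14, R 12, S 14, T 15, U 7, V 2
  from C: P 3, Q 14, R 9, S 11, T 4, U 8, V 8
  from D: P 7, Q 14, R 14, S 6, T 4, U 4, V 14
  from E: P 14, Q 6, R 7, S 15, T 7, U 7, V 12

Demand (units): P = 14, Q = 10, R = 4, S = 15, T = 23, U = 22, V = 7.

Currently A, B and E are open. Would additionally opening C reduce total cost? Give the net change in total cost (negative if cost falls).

Yes — net change −104 (cost falls by 104).

Current service cost with {A, B, E}: 624.
Adding C: each market re-picks its cheapest; new service cost 415, saving 209.
Extra fixed cost: 105. Net change = 105 − 209 = -104.
(Totals: 1282 → 1178.)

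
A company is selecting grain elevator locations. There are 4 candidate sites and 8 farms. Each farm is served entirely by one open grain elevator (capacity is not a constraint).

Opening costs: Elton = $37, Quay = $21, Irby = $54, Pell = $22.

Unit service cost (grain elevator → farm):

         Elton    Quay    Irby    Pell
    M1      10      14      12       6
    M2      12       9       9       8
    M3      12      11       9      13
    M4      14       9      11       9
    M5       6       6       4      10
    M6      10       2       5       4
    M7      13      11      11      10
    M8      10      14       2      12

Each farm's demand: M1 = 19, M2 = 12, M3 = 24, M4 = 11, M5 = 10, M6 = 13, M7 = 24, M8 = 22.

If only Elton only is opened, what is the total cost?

Each farm is assigned to its cheapest site among the open ones.
{Elton}: M1→Elton 10·19=190, M2→Elton 12·12=144, M3→Elton 12·24=288, M4→Elton 14·11=154, M5→Elton 6·10=60, M6→Elton 10·13=130, M7→Elton 13·24=312, M8→Elton 10·22=220. Service 1498; fixed 37; total 1535.

Total cost: 1535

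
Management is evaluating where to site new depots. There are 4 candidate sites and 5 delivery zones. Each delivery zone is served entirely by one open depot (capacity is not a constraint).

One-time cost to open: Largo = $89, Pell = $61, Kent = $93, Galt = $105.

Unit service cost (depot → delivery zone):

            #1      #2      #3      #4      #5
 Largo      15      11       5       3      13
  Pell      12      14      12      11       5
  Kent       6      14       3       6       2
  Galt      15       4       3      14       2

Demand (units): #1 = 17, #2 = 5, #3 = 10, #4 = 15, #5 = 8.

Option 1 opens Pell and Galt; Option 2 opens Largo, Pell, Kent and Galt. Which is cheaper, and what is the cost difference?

Option 1: {Pell, Galt}: #1→Pell 12·17=204, #2→Galt 4·5=20, #3→Galt 3·10=30, #4→Pell 11·15=165, #5→Galt 2·8=16. Service 435; fixed 166; total 601.
Option 2: {Largo, Pell, Kent, Galt}: #1→Kent 6·17=102, #2→Galt 4·5=20, #3→Kent 3·10=30, #4→Largo 3·15=45, #5→Kent 2·8=16. Service 213; fixed 348; total 561.
Difference: |601 − 561| = 40.

Option 2 is cheaper by 40.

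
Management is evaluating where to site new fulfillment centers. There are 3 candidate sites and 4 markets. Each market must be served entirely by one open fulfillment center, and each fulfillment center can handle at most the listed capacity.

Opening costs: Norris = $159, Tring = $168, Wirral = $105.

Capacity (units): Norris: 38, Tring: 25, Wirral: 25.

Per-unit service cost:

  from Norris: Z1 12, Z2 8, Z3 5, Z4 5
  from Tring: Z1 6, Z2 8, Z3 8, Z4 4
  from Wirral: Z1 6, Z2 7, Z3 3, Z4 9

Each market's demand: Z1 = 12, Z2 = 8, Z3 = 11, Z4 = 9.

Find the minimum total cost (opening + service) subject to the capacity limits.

Open {Tring, Wirral}: Z1→Tring 6·12=72, Z2→Wirral 7·8=56, Z3→Wirral 3·11=33, Z4→Tring 4·9=36.
Loads: Tring carries 21/25, Wirral carries 19/25. Service 197; fixed 273; total 470.
Next best feasible plan costs 478.

Minimum total cost: 470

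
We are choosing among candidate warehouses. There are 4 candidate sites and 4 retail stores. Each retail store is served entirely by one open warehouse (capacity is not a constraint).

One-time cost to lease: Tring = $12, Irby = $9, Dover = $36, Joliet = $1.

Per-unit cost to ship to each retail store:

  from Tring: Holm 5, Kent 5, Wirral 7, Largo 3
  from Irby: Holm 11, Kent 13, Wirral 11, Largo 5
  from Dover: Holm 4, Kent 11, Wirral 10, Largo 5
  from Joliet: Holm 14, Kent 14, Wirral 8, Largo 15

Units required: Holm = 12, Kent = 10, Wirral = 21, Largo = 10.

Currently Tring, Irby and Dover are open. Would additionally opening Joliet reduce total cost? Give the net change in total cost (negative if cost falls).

Current service cost with {Tring, Irby, Dover}: 275.
Adding Joliet: each retail store re-picks its cheapest; new service cost 275, saving 0.
Extra fixed cost: 1. Net change = 1 − 0 = 1.
(Totals: 332 → 333.)

No — net change +1 (cost rises by 1).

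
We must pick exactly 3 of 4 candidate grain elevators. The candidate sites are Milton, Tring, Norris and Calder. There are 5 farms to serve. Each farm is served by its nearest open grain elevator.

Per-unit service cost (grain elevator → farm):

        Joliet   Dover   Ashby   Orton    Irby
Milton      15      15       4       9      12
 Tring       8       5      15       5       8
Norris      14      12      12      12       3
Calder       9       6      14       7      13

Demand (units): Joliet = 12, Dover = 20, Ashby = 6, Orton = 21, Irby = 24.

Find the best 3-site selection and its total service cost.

With exactly 3 open, each farm uses its cheapest among the chosen.
{Milton, Tring, Norris}: Joliet→Tring 8·12=96, Dover→Tring 5·20=100, Ashby→Milton 4·6=24, Orton→Tring 5·21=105, Irby→Norris 3·24=72. Service cost 397.
{Tring, Norris, Calder}: service cost 445
{Milton, Norris, Calder}: service cost 471
Among all 4 size-3 choices, {Milton, Tring, Norris} is lowest.

Choose Milton, Tring and Norris; total service cost 397.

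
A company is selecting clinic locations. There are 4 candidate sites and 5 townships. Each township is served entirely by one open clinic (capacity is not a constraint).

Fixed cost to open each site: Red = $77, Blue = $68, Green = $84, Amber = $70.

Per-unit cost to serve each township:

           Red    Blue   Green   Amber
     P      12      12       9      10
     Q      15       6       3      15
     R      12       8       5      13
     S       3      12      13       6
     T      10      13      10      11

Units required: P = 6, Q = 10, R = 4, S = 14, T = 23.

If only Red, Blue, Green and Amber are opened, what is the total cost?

Total cost: 675

Each township is assigned to its cheapest site among the open ones.
{Red, Blue, Green, Amber}: P→Green 9·6=54, Q→Green 3·10=30, R→Green 5·4=20, S→Red 3·14=42, T→Red 10·23=230. Service 376; fixed 299; total 675.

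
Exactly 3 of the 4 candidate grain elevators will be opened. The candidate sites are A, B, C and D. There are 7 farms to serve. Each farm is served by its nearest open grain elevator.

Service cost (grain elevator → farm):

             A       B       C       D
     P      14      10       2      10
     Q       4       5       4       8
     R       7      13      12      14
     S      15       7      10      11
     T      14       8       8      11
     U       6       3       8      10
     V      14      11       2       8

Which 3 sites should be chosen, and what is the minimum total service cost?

Choose A, B and C; total service cost 33.

With exactly 3 open, each farm uses its cheapest among the chosen.
{A, B, C}: P→C 2, Q→A 4, R→A 7, S→B 7, T→B 8, U→B 3, V→C 2. Service cost 33.
{B, C, D}: service cost 38
{A, C, D}: service cost 39
Among all 4 size-3 choices, {A, B, C} is lowest.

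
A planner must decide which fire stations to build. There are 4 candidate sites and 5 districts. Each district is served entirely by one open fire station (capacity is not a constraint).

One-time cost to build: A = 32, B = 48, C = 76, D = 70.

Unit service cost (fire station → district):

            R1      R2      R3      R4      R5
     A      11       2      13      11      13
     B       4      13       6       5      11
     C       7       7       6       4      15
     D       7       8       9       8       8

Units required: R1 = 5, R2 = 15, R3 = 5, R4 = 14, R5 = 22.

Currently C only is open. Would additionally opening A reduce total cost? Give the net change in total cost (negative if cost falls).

Yes — net change −87 (cost falls by 87).

Current service cost with {C}: 556.
Adding A: each district re-picks its cheapest; new service cost 437, saving 119.
Extra fixed cost: 32. Net change = 32 − 119 = -87.
(Totals: 632 → 545.)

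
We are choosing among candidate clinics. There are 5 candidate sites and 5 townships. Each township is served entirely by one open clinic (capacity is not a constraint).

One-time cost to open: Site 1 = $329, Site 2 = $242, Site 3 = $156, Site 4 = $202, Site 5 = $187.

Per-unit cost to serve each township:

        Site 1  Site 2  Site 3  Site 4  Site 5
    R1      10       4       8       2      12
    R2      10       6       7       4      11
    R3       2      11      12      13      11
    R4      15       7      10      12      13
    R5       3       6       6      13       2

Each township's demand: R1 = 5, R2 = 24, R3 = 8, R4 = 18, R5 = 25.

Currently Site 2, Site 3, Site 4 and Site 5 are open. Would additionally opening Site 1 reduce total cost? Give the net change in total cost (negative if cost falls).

Current service cost with {Site 2, Site 3, Site 4, Site 5}: 370.
Adding Site 1: each township re-picks its cheapest; new service cost 298, saving 72.
Extra fixed cost: 329. Net change = 329 − 72 = 257.
(Totals: 1157 → 1414.)

No — net change +257 (cost rises by 257).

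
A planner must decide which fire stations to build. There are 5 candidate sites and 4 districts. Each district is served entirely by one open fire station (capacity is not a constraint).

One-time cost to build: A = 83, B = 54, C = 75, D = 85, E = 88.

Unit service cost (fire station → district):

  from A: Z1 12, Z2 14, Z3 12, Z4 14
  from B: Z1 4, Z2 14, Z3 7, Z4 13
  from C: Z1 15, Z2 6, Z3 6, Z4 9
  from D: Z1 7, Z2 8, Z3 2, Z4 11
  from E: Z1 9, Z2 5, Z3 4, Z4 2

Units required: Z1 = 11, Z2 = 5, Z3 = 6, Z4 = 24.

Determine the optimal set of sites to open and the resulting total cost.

For any fixed open set, each district goes to its cheapest open site; total = fixed + service.
{B, E}: Z1→B 4·11=44, Z2→E 5·5=25, Z3→E 4·6=24, Z4→E 2·24=48. Service 141; fixed 142; total 283.
{E}: Z1→E 9·11=99, Z2→E 5·5=25, Z3→E 4·6=24, Z4→E 2·24=48. Service 196; fixed 88; total 284.
{D, E}: Z1→D 7·11=77, Z2→E 5·5=25, Z3→D 2·6=12, Z4→E 2·24=48. Service 162; fixed 173; total 335.
{A, B, C, D, E}: service 129 + fixed 385 = 514
No other subset beats 283.

Open B and E; minimum total cost 283.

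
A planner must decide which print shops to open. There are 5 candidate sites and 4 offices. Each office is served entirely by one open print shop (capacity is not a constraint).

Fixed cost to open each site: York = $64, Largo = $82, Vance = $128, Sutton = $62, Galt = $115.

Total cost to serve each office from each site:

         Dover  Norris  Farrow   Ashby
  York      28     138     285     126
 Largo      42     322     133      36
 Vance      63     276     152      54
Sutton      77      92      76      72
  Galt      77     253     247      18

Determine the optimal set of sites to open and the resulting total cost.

For any fixed open set, each office goes to its cheapest open site; total = fixed + service.
{Sutton}: Dover→Sutton 77, Norris→Sutton 92, Farrow→Sutton 76, Ashby→Sutton 72. Service 317; fixed 62; total 379.
{Largo, Sutton}: service 246 + fixed 144 = 390
{York, Sutton}: Dover→York 28, Norris→Sutton 92, Farrow→Sutton 76, Ashby→Sutton 72. Service 268; fixed 126; total 394.
{York, Largo, Vance, Sutton, Galt}: service 214 + fixed 451 = 665
No other subset beats 379.

Open Sutton only; minimum total cost 379.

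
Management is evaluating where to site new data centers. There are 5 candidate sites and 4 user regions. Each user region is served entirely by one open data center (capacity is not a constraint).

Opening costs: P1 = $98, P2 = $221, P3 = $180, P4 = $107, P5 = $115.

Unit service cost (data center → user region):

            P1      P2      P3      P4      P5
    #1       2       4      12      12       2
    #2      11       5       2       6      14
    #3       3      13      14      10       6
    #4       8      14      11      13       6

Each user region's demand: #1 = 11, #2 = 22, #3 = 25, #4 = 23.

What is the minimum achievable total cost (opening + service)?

For any fixed open set, each user region goes to its cheapest open site; total = fixed + service.
{P1, P3}: #1→P1 2·11=22, #2→P3 2·22=44, #3→P1 3·25=75, #4→P1 8·23=184. Service 325; fixed 278; total 603.
{P1, P4}: #1→P1 2·11=22, #2→P4 6·22=132, #3→P1 3·25=75, #4→P1 8·23=184. Service 413; fixed 205; total 618.
{P1}: #1→P1 2·11=22, #2→P1 11·22=242, #3→P1 3·25=75, #4→P1 8·23=184. Service 523; fixed 98; total 621.
{P1, P2, P3, P4, P5}: service 279 + fixed 721 = 1000
No other subset beats 603.

Minimum total cost: 603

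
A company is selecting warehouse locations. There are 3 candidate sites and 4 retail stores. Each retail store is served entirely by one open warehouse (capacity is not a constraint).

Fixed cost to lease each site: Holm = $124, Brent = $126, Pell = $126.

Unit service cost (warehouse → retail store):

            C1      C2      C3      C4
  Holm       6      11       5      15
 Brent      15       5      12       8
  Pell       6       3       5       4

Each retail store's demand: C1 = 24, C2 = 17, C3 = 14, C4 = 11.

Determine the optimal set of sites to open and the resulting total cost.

For any fixed open set, each retail store goes to its cheapest open site; total = fixed + service.
{Pell}: C1→Pell 6·24=144, C2→Pell 3·17=51, C3→Pell 5·14=70, C4→Pell 4·11=44. Service 309; fixed 126; total 435.
{Holm, Pell}: service 309 + fixed 250 = 559
{Brent, Pell}: service 309 + fixed 252 = 561
{Holm, Brent, Pell}: C1→Holm 6·24=144, C2→Pell 3·17=51, C3→Holm 5·14=70, C4→Pell 4·11=44. Service 309; fixed 376; total 685.
No other subset beats 435.

Open Pell only; minimum total cost 435.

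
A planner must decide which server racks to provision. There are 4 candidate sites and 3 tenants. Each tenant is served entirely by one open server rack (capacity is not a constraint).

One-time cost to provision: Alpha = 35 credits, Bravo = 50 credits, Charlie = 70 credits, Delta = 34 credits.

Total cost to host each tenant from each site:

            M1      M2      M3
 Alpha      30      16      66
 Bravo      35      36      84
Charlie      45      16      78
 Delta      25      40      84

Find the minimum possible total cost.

Minimum total cost: 147

For any fixed open set, each tenant goes to its cheapest open site; total = fixed + service.
{Alpha}: M1→Alpha 30, M2→Alpha 16, M3→Alpha 66. Service 112; fixed 35; total 147.
{Alpha, Delta}: M1→Delta 25, M2→Alpha 16, M3→Alpha 66. Service 107; fixed 69; total 176.
{Delta}: service 149 + fixed 34 = 183
{Alpha, Bravo, Charlie, Delta}: M1→Delta 25, M2→Alpha 16, M3→Alpha 66. Service 107; fixed 189; total 296.
No other subset beats 147.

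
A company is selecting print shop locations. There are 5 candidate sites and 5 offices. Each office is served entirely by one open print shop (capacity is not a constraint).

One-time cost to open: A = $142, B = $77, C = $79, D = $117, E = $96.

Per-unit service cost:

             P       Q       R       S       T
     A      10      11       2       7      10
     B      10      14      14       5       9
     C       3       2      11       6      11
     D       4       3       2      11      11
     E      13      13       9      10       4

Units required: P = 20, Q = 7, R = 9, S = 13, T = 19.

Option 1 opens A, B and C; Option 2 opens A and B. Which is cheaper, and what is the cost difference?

Option 1: {A, B, C}: P→C 3·20=60, Q→C 2·7=14, R→A 2·9=18, S→B 5·13=65, T→B 9·19=171. Service 328; fixed 298; total 626.
Option 2: {A, B}: P→A 10·20=200, Q→A 11·7=77, R→A 2·9=18, S→B 5·13=65, T→B 9·19=171. Service 531; fixed 219; total 750.
Difference: |626 − 750| = 124.

Option 1 is cheaper by 124.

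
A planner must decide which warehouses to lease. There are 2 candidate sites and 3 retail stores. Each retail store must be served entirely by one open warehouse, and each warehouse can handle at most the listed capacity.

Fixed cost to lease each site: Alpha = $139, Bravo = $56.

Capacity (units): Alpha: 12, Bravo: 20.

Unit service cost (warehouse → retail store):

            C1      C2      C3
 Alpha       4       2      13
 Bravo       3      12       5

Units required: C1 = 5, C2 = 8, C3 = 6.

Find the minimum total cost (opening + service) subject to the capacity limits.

Minimum total cost: 197

Open {Bravo}: C1→Bravo 3·5=15, C2→Bravo 12·8=96, C3→Bravo 5·6=30.
Loads: Bravo carries 19/20. Service 141; fixed 56; total 197.
Next best feasible plan costs 256.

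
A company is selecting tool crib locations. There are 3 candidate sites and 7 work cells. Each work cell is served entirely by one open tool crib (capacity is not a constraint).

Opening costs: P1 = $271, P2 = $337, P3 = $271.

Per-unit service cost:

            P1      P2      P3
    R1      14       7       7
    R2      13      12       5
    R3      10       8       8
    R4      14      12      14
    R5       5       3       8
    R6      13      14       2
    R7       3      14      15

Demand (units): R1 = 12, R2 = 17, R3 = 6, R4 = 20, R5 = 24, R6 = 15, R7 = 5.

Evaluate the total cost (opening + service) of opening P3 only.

Total cost: 1065

Each work cell is assigned to its cheapest site among the open ones.
{P3}: R1→P3 7·12=84, R2→P3 5·17=85, R3→P3 8·6=48, R4→P3 14·20=280, R5→P3 8·24=192, R6→P3 2·15=30, R7→P3 15·5=75. Service 794; fixed 271; total 1065.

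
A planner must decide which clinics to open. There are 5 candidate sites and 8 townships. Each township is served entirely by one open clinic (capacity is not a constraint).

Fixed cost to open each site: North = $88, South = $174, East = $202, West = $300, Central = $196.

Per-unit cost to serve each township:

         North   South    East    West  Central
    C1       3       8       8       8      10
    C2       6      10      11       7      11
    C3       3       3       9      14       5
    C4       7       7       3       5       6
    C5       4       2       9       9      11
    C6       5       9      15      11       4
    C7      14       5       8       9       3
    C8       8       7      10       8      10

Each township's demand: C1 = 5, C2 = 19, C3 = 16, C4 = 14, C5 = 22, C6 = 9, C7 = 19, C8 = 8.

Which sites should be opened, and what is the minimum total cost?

For any fixed open set, each township goes to its cheapest open site; total = fixed + service.
{North, South}: C1→North 3·5=15, C2→North 6·19=114, C3→North 3·16=48, C4→North 7·14=98, C5→South 2·22=44, C6→North 5·9=45, C7→South 5·19=95, C8→South 7·8=56. Service 515; fixed 262; total 777.
{North, Central}: service 506 + fixed 284 = 790
{North}: service 738 + fixed 88 = 826
{North, South, East, West, Central}: service 412 + fixed 960 = 1372
No other subset beats 777.

Open North and South; minimum total cost 777.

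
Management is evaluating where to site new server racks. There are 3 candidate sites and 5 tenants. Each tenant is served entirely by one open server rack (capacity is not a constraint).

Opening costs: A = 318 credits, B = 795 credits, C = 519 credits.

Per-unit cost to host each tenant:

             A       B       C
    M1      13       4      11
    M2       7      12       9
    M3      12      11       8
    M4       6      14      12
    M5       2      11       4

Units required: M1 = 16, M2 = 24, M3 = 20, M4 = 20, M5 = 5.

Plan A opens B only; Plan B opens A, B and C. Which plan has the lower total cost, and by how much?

Plan A: {B}: M1→B 4·16=64, M2→B 12·24=288, M3→B 11·20=220, M4→B 14·20=280, M5→B 11·5=55. Service 907; fixed 795; total 1702.
Plan B: {A, B, C}: M1→B 4·16=64, M2→A 7·24=168, M3→C 8·20=160, M4→A 6·20=120, M5→A 2·5=10. Service 522; fixed 1632; total 2154.
Difference: |1702 − 2154| = 452.

Plan A is cheaper by 452.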